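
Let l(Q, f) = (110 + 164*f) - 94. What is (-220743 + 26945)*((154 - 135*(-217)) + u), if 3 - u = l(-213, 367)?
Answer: 5959676096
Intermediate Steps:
l(Q, f) = 16 + 164*f
u = -60201 (u = 3 - (16 + 164*367) = 3 - (16 + 60188) = 3 - 1*60204 = 3 - 60204 = -60201)
(-220743 + 26945)*((154 - 135*(-217)) + u) = (-220743 + 26945)*((154 - 135*(-217)) - 60201) = -193798*((154 + 29295) - 60201) = -193798*(29449 - 60201) = -193798*(-30752) = 5959676096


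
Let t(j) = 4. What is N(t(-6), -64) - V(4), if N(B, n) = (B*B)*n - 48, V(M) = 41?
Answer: -1113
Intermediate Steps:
N(B, n) = -48 + n*B² (N(B, n) = B²*n - 48 = n*B² - 48 = -48 + n*B²)
N(t(-6), -64) - V(4) = (-48 - 64*4²) - 1*41 = (-48 - 64*16) - 41 = (-48 - 1024) - 41 = -1072 - 41 = -1113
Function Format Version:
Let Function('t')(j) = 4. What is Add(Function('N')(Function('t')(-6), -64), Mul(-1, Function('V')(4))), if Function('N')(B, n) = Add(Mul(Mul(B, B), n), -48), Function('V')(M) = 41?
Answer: -1113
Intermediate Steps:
Function('N')(B, n) = Add(-48, Mul(n, Pow(B, 2))) (Function('N')(B, n) = Add(Mul(Pow(B, 2), n), -48) = Add(Mul(n, Pow(B, 2)), -48) = Add(-48, Mul(n, Pow(B, 2))))
Add(Function('N')(Function('t')(-6), -64), Mul(-1, Function('V')(4))) = Add(Add(-48, Mul(-64, Pow(4, 2))), Mul(-1, 41)) = Add(Add(-48, Mul(-64, 16)), -41) = Add(Add(-48, -1024), -41) = Add(-1072, -41) = -1113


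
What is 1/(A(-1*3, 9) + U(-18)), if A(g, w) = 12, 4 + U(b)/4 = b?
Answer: -1/76 ≈ -0.013158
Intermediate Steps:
U(b) = -16 + 4*b
1/(A(-1*3, 9) + U(-18)) = 1/(12 + (-16 + 4*(-18))) = 1/(12 + (-16 - 72)) = 1/(12 - 88) = 1/(-76) = -1/76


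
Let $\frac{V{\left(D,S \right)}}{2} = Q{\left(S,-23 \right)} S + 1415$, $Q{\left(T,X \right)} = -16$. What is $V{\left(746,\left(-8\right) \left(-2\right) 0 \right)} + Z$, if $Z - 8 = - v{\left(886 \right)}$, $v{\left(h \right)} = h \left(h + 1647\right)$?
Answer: $-2241400$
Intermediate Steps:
$V{\left(D,S \right)} = 2830 - 32 S$ ($V{\left(D,S \right)} = 2 \left(- 16 S + 1415\right) = 2 \left(1415 - 16 S\right) = 2830 - 32 S$)
$v{\left(h \right)} = h \left(1647 + h\right)$
$Z = -2244230$ ($Z = 8 - 886 \left(1647 + 886\right) = 8 - 886 \cdot 2533 = 8 - 2244238 = -2244230$)
$V{\left(746,\left(-8\right) \left(-2\right) 0 \right)} + Z = \left(2830 - 32 \left(-8\right) \left(-2\right) 0\right) - 2244230 = \left(2830 - 32 \cdot 16 \cdot 0\right) - 2244230 = \left(2830 - 0\right) - 2244230 = \left(2830 + 0\right) - 2244230 = 2830 - 2244230 = -2241400$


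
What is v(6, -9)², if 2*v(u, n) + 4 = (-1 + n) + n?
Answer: 529/4 ≈ 132.25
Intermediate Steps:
v(u, n) = -5/2 + n (v(u, n) = -2 + ((-1 + n) + n)/2 = -2 + (-1 + 2*n)/2 = -2 + (-½ + n) = -5/2 + n)
v(6, -9)² = (-5/2 - 9)² = (-23/2)² = 529/4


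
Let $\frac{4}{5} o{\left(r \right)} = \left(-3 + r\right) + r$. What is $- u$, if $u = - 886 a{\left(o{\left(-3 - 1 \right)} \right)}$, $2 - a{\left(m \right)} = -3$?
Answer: $4430$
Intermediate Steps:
$o{\left(r \right)} = - \frac{15}{4} + \frac{5 r}{2}$ ($o{\left(r \right)} = \frac{5 \left(\left(-3 + r\right) + r\right)}{4} = \frac{5 \left(-3 + 2 r\right)}{4} = - \frac{15}{4} + \frac{5 r}{2}$)
$a{\left(m \right)} = 5$ ($a{\left(m \right)} = 2 - -3 = 2 + 3 = 5$)
$u = -4430$ ($u = \left(-886\right) 5 = -4430$)
$- u = \left(-1\right) \left(-4430\right) = 4430$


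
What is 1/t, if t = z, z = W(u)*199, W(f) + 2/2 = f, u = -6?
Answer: -1/1393 ≈ -0.00071787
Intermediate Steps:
W(f) = -1 + f
z = -1393 (z = (-1 - 6)*199 = -7*199 = -1393)
t = -1393
1/t = 1/(-1393) = -1/1393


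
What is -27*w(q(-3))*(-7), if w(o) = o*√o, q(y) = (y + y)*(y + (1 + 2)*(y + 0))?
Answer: 81648*√2 ≈ 1.1547e+5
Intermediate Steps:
q(y) = 8*y² (q(y) = (2*y)*(y + 3*y) = (2*y)*(4*y) = 8*y²)
w(o) = o^(3/2)
-27*w(q(-3))*(-7) = -27*432*√2*(-7) = -11664*√2*(-7) = 81648*√2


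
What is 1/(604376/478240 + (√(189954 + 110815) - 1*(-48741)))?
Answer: 174187712864060/8489228599846506129 - 3573648400*√300769/8489228599846506129 ≈ 2.0288e-5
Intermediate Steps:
1/(604376/478240 + (√(189954 + 110815) - 1*(-48741))) = 1/(604376*(1/478240) + (√300769 + 48741)) = 1/(75547/59780 + (48741 + √300769)) = 1/(2913812527/59780 + √300769)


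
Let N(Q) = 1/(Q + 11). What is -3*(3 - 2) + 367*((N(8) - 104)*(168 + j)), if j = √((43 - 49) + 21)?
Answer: -121770657/19 - 724825*√15/19 ≈ -6.5567e+6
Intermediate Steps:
j = √15 (j = √(-6 + 21) = √15 ≈ 3.8730)
N(Q) = 1/(11 + Q)
-3*(3 - 2) + 367*((N(8) - 104)*(168 + j)) = -3*(3 - 2) + 367*((1/(11 + 8) - 104)*(168 + √15)) = -3*1 + 367*((1/19 - 104)*(168 + √15)) = -3 + 367*((1/19 - 104)*(168 + √15)) = -3 + 367*(-1975*(168 + √15)/19) = -3 + 367*(-331800/19 - 1975*√15/19) = -3 + (-121770600/19 - 724825*√15/19) = -121770657/19 - 724825*√15/19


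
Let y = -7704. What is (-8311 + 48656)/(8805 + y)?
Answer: 40345/1101 ≈ 36.644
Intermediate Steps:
(-8311 + 48656)/(8805 + y) = (-8311 + 48656)/(8805 - 7704) = 40345/1101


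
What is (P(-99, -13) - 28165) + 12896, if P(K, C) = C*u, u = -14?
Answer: -15087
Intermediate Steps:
P(K, C) = -14*C (P(K, C) = C*(-14) = -14*C)
(P(-99, -13) - 28165) + 12896 = (-14*(-13) - 28165) + 12896 = (182 - 28165) + 12896 = -27983 + 12896 = -15087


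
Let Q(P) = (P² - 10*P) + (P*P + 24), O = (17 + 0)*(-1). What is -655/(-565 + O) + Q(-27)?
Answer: 1020319/582 ≈ 1753.1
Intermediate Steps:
O = -17 (O = 17*(-1) = -17)
Q(P) = 24 - 10*P + 2*P² (Q(P) = (P² - 10*P) + (P² + 24) = (P² - 10*P) + (24 + P²) = 24 - 10*P + 2*P²)
-655/(-565 + O) + Q(-27) = -655/(-565 - 17) + (24 - 10*(-27) + 2*(-27)²) = -655/(-582) + (24 + 270 + 2*729) = -655*(-1/582) + (24 + 270 + 1458) = 655/582 + 1752 = 1020319/582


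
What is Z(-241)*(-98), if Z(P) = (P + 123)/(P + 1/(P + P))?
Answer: -5573848/116163 ≈ -47.983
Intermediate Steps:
Z(P) = (123 + P)/(P + 1/(2*P))
Z(-241)*(-98) = (2*(-241)*(123 - 241)/(1 + 2*(-241)²))*(-98) = (2*(-241)*(-118)/(1 + 2*58081))*(-98) = (2*(-241)*(-118)/(1 + 116162))*(-98) = (2*(-241)*(-118)/116163)*(-98) = (2*(-241)*(1/116163)*(-118))*(-98) = (56876/116163)*(-98) = -5573848/116163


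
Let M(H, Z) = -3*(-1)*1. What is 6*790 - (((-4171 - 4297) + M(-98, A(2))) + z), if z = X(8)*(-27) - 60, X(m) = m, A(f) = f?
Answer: 13481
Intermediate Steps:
z = -276 (z = 8*(-27) - 60 = -216 - 60 = -276)
M(H, Z) = 3 (M(H, Z) = 3*1 = 3)
6*790 - (((-4171 - 4297) + M(-98, A(2))) + z) = 6*790 - (((-4171 - 4297) + 3) - 276) = 4740 - ((-8468 + 3) - 276) = 4740 - (-8465 - 276) = 4740 - 1*(-8741) = 4740 + 8741 = 13481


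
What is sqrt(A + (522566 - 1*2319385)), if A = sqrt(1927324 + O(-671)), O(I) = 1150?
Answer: sqrt(-1796819 + 59*sqrt(554)) ≈ 1339.9*I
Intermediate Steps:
A = 59*sqrt(554) (A = sqrt(1927324 + 1150) = sqrt(1928474) = 59*sqrt(554) ≈ 1388.7)
sqrt(A + (522566 - 1*2319385)) = sqrt(59*sqrt(554) + (522566 - 1*2319385)) = sqrt(59*sqrt(554) + (522566 - 2319385)) = sqrt(59*sqrt(554) - 1796819) = sqrt(-1796819 + 59*sqrt(554))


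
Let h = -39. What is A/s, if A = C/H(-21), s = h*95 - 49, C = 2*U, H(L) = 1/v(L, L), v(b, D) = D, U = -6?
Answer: -126/1877 ≈ -0.067128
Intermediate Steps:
H(L) = 1/L
C = -12 (C = 2*(-6) = -12)
s = -3754 (s = -39*95 - 49 = -3705 - 49 = -3754)
A = 252 (A = -12/1/(-21) = -12/(-1/21) = -21*(-12) = 252)
A/s = 252/(-3754) = 252*(-1/3754) = -126/1877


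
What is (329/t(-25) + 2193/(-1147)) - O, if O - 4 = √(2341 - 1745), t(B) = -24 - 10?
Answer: -607917/38998 - 2*√149 ≈ -40.002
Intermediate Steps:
t(B) = -34
O = 4 + 2*√149 (O = 4 + √(2341 - 1745) = 4 + √596 = 4 + 2*√149 ≈ 28.413)
(329/t(-25) + 2193/(-1147)) - O = (329/(-34) + 2193/(-1147)) - (4 + 2*√149) = (329*(-1/34) + 2193*(-1/1147)) + (-4 - 2*√149) = (-329/34 - 2193/1147) + (-4 - 2*√149) = -451925/38998 + (-4 - 2*√149) = -607917/38998 - 2*√149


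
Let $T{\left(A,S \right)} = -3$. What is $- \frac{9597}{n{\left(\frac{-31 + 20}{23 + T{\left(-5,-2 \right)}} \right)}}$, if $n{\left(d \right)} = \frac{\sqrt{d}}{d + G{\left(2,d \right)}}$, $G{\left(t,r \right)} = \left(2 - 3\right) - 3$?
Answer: $- \frac{873327 i \sqrt{55}}{110} \approx - 58880.0 i$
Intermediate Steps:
$G{\left(t,r \right)} = -4$ ($G{\left(t,r \right)} = -1 - 3 = -4$)
$n{\left(d \right)} = \frac{\sqrt{d}}{-4 + d}$ ($n{\left(d \right)} = \frac{\sqrt{d}}{d - 4} = \frac{\sqrt{d}}{-4 + d}$)
$- \frac{9597}{n{\left(\frac{-31 + 20}{23 + T{\left(-5,-2 \right)}} \right)}} = - \frac{9597}{\sqrt{\frac{-31 + 20}{23 - 3}} \frac{1}{-4 + \frac{-31 + 20}{23 - 3}}} = - \frac{9597}{\sqrt{- \frac{11}{20}} \frac{1}{-4 - \frac{11}{20}}} = - \frac{9597}{\frac{i \sqrt{55}}{10} \frac{1}{- \frac{91}{20}}} = - \frac{9597}{\frac{i \sqrt{55}}{10} \left(- \frac{20}{91}\right)} = - \frac{9597}{\left(- \frac{2}{91}\right) i \sqrt{55}} = - 9597 \frac{91 i \sqrt{55}}{110} = - \frac{873327 i \sqrt{55}}{110}$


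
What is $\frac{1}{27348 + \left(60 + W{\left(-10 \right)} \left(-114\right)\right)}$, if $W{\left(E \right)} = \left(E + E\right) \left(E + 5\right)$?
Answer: $\frac{1}{16008} \approx 6.2469 \cdot 10^{-5}$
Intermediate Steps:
$W{\left(E \right)} = 2 E \left(5 + E\right)$
$\frac{1}{27348 + \left(60 + W{\left(-10 \right)} \left(-114\right)\right)} = \frac{1}{27348 + \left(60 + 2 \left(-10\right) \left(5 - 10\right) \left(-114\right)\right)} = \frac{1}{27348 + \left(60 + 2 \left(-10\right) \left(-5\right) \left(-114\right)\right)} = \frac{1}{27348 + \left(60 + 100 \left(-114\right)\right)} = \frac{1}{27348 + \left(60 - 11400\right)} = \frac{1}{27348 - 11340} = \frac{1}{16008}$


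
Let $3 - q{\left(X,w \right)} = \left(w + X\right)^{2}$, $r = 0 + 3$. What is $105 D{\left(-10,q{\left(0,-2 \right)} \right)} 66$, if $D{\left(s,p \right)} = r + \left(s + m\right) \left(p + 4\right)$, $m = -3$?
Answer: $-249480$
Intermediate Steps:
$r = 3$
$q{\left(X,w \right)} = 3 - \left(X + w\right)^{2}$ ($q{\left(X,w \right)} = 3 - \left(w + X\right)^{2} = 3 - \left(X + w\right)^{2}$)
$D{\left(s,p \right)} = 3 + \left(-3 + s\right) \left(4 + p\right)$ ($D{\left(s,p \right)} = 3 + \left(s - 3\right) \left(p + 4\right) = 3 + \left(-3 + s\right) \left(4 + p\right)$)
$105 D{\left(-10,q{\left(0,-2 \right)} \right)} 66 = 105 \left(-9 - 3 \left(3 - \left(0 - 2\right)^{2}\right) + 4 \left(-10\right) + \left(3 - \left(0 - 2\right)^{2}\right) \left(-10\right)\right) 66 = 105 \left(-9 - 3 \left(3 - \left(-2\right)^{2}\right) - 40 + \left(3 - \left(-2\right)^{2}\right) \left(-10\right)\right) 66 = 105 \left(-9 - 3 \left(3 - 4\right) - 40 + \left(3 - 4\right) \left(-10\right)\right) 66 = 105 \left(-9 - -3 - 40 - -10\right) 66 = 105 \left(-9 + 3 - 40 + 10\right) 66 = 105 \left(-36\right) 66 = \left(-3780\right) 66 = -249480$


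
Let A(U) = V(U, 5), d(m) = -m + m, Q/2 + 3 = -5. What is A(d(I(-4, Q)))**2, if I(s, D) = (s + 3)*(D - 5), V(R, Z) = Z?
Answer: 25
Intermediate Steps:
Q = -16 (Q = -6 + 2*(-5) = -6 - 10 = -16)
I(s, D) = (-5 + D)*(3 + s) (I(s, D) = (3 + s)*(-5 + D) = (-5 + D)*(3 + s))
d(m) = 0
A(U) = 5
A(d(I(-4, Q)))**2 = 5**2 = 25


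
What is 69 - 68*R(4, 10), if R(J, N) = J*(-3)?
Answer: 885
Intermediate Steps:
R(J, N) = -3*J
69 - 68*R(4, 10) = 69 - (-204)*4 = 69 - 68*(-12) = 69 + 816 = 885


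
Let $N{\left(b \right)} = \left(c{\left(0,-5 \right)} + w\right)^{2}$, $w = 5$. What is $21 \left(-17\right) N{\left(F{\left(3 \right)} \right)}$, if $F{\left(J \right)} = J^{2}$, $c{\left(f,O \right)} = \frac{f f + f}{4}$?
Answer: $-8925$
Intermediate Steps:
$c{\left(f,O \right)} = \frac{f}{4} + \frac{f^{2}}{4}$ ($c{\left(f,O \right)} = \left(f^{2} + f\right) \frac{1}{4} = \left(f + f^{2}\right) \frac{1}{4} = \frac{f}{4} + \frac{f^{2}}{4}$)
$N{\left(b \right)} = 25$ ($N{\left(b \right)} = \left(\frac{1}{4} \cdot 0 \left(1 + 0\right) + 5\right)^{2} = \left(\frac{1}{4} \cdot 0 \cdot 1 + 5\right)^{2} = \left(0 + 5\right)^{2} = 5^{2} = 25$)
$21 \left(-17\right) N{\left(F{\left(3 \right)} \right)} = 21 \left(-17\right) 25 = \left(-357\right) 25 = -8925$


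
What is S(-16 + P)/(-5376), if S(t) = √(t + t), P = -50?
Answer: -I*√33/2688 ≈ -0.0021371*I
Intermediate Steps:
S(t) = √2*√t (S(t) = √(2*t) = √2*√t)
S(-16 + P)/(-5376) = (√2*√(-16 - 50))/(-5376) = (√2*√(-66))*(-1/5376) = (√2*(I*√66))*(-1/5376) = (2*I*√33)*(-1/5376) = -I*√33/2688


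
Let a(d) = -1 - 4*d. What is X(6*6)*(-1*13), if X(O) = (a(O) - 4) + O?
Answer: 1469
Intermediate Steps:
X(O) = -5 - 3*O (X(O) = ((-1 - 4*O) - 4) + O = (-5 - 4*O) + O = -5 - 3*O)
X(6*6)*(-1*13) = (-5 - 18*6)*(-1*13) = (-5 - 3*36)*(-13) = (-5 - 108)*(-13) = -113*(-13) = 1469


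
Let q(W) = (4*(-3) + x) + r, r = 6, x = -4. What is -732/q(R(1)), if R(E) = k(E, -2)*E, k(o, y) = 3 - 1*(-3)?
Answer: 366/5 ≈ 73.200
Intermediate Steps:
k(o, y) = 6 (k(o, y) = 3 + 3 = 6)
R(E) = 6*E
q(W) = -10 (q(W) = (4*(-3) - 4) + 6 = (-12 - 4) + 6 = -16 + 6 = -10)
-732/q(R(1)) = -732/(-10) = -732*(-⅒) = 366/5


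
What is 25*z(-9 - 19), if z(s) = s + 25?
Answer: -75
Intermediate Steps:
z(s) = 25 + s
25*z(-9 - 19) = 25*(25 + (-9 - 19)) = 25*(25 - 28) = 25*(-3) = -75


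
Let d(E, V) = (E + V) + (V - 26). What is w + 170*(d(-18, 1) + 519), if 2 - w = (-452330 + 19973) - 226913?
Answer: 740362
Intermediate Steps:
d(E, V) = -26 + E + 2*V (d(E, V) = (E + V) + (-26 + V) = -26 + E + 2*V)
w = 659272 (w = 2 - ((-452330 + 19973) - 226913) = 2 - (-432357 - 226913) = 2 - 1*(-659270) = 2 + 659270 = 659272)
w + 170*(d(-18, 1) + 519) = 659272 + 170*((-26 - 18 + 2*1) + 519) = 659272 + 170*((-26 - 18 + 2) + 519) = 659272 + 170*(-42 + 519) = 659272 + 170*477 = 659272 + 81090 = 740362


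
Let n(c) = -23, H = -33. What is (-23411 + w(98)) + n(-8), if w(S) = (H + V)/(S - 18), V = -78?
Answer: -1874831/80 ≈ -23435.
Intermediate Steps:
w(S) = -111/(-18 + S) (w(S) = (-33 - 78)/(S - 18) = -111/(-18 + S))
(-23411 + w(98)) + n(-8) = (-23411 - 111/(-18 + 98)) - 23 = (-23411 - 111/80) - 23 = -1872991/80 - 23 = -1874831/80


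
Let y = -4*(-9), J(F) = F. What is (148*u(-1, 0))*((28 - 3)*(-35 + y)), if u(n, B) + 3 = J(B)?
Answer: -11100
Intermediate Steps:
u(n, B) = -3 + B
y = 36
(148*u(-1, 0))*((28 - 3)*(-35 + y)) = (148*(-3 + 0))*((28 - 3)*(-35 + 36)) = (148*(-3))*(25*1) = -444*25 = -11100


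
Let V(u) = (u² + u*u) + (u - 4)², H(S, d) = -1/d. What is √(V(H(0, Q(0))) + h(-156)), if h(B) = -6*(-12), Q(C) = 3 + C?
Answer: √91 ≈ 9.5394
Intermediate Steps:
h(B) = 72
V(u) = (-4 + u)² + 2*u² (V(u) = (u² + u²) + (-4 + u)² = 2*u² + (-4 + u)² = (-4 + u)² + 2*u²)
√(V(H(0, Q(0))) + h(-156)) = √(((-4 - 1/(3 + 0))² + 2*(-1/(3 + 0))²) + 72) = √(((-4 - 1/3)² + 2*(-1/3)²) + 72) = √(((-4 - 1*⅓)² + 2*(-1*⅓)²) + 72) = √(((-4 - ⅓)² + 2*(-⅓)²) + 72) = √(((-13/3)² + 2*(⅑)) + 72) = √((169/9 + 2/9) + 72) = √(19 + 72) = √91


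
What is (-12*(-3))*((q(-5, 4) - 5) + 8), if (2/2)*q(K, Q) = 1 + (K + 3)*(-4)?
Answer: 432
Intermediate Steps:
q(K, Q) = -11 - 4*K (q(K, Q) = 1 + (K + 3)*(-4) = 1 + (3 + K)*(-4) = 1 + (-12 - 4*K) = -11 - 4*K)
(-12*(-3))*((q(-5, 4) - 5) + 8) = (-12*(-3))*(((-11 - 4*(-5)) - 5) + 8) = 36*(((-11 + 20) - 5) + 8) = 36*((9 - 5) + 8) = 36*(4 + 8) = 36*12 = 432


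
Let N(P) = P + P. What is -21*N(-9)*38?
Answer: 14364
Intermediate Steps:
N(P) = 2*P
-21*N(-9)*38 = -42*(-9)*38 = -21*(-18)*38 = 378*38 = 14364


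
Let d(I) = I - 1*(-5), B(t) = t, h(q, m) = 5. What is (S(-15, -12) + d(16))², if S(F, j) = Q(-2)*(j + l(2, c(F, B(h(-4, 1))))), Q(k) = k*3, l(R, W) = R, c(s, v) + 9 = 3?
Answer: 6561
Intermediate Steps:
c(s, v) = -6 (c(s, v) = -9 + 3 = -6)
Q(k) = 3*k
d(I) = 5 + I (d(I) = I + 5 = 5 + I)
S(F, j) = -12 - 6*j (S(F, j) = (3*(-2))*(j + 2) = -6*(2 + j) = -12 - 6*j)
(S(-15, -12) + d(16))² = ((-12 - 6*(-12)) + (5 + 16))² = ((-12 + 72) + 21)² = (60 + 21)² = 81² = 6561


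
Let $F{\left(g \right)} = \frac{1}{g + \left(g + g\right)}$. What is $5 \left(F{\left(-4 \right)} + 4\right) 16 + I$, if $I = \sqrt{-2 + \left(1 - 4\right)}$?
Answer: $\frac{940}{3} + i \sqrt{5} \approx 313.33 + 2.2361 i$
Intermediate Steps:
$I = i \sqrt{5}$ ($I = \sqrt{-2 + \left(1 - 4\right)} = \sqrt{-2 - 3} = \sqrt{-5} = i \sqrt{5} \approx 2.2361 i$)
$F{\left(g \right)} = \frac{1}{3 g}$ ($F{\left(g \right)} = \frac{1}{g + 2 g} = \frac{1}{3 g}$)
$5 \left(F{\left(-4 \right)} + 4\right) 16 + I = 5 \left(\frac{1}{3 \left(-4\right)} + 4\right) 16 + i \sqrt{5} = 5 \left(\frac{1}{3} \left(- \frac{1}{4}\right) + 4\right) 16 + i \sqrt{5} = 5 \left(- \frac{1}{12} + 4\right) 16 + i \sqrt{5} = 5 \cdot \frac{47}{12} \cdot 16 + i \sqrt{5} = \frac{235}{12} \cdot 16 + i \sqrt{5} = \frac{940}{3} + i \sqrt{5}$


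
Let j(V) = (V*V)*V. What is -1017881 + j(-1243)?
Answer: -1921513788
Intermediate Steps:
j(V) = V**3 (j(V) = V**2*V = V**3)
-1017881 + j(-1243) = -1017881 + (-1243)**3 = -1017881 - 1920495907 = -1921513788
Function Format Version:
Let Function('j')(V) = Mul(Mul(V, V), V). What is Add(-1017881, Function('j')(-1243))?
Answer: -1921513788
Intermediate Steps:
Function('j')(V) = Pow(V, 3) (Function('j')(V) = Mul(Pow(V, 2), V) = Pow(V, 3))
Add(-1017881, Function('j')(-1243)) = Add(-1017881, Pow(-1243, 3)) = Add(-1017881, -1920495907) = -1921513788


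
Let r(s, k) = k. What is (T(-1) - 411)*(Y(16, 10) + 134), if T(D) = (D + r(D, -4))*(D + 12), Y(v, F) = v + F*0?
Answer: -69900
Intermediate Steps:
Y(v, F) = v (Y(v, F) = v + 0 = v)
T(D) = (-4 + D)*(12 + D) (T(D) = (D - 4)*(D + 12) = (-4 + D)*(12 + D))
(T(-1) - 411)*(Y(16, 10) + 134) = ((-48 + (-1)² + 8*(-1)) - 411)*(16 + 134) = ((-48 + 1 - 8) - 411)*150 = (-55 - 411)*150 = -466*150 = -69900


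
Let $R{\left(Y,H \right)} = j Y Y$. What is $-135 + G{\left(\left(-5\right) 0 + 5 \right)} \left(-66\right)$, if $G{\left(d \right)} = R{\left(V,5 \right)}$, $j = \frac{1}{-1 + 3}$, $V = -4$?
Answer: $-663$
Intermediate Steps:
$j = \frac{1}{2} \approx 0.5$
$R{\left(Y,H \right)} = \frac{Y^{2}}{2}$ ($R{\left(Y,H \right)} = \frac{Y Y}{2} = \frac{Y^{2}}{2}$)
$G{\left(d \right)} = 8$ ($G{\left(d \right)} = \frac{\left(-4\right)^{2}}{2} = \frac{1}{2} \cdot 16 = 8$)
$-135 + G{\left(\left(-5\right) 0 + 5 \right)} \left(-66\right) = -135 + 8 \left(-66\right) = -135 - 528 = -663$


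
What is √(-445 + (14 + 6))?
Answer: 5*I*√17 ≈ 20.616*I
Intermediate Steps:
√(-445 + (14 + 6)) = √(-445 + 20) = √(-425) = 5*I*√17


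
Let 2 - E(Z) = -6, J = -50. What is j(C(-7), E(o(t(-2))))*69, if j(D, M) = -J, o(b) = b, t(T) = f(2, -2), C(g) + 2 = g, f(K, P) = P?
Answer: 3450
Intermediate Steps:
C(g) = -2 + g
t(T) = -2
E(Z) = 8 (E(Z) = 2 - 1*(-6) = 2 + 6 = 8)
j(D, M) = 50 (j(D, M) = -1*(-50) = 50)
j(C(-7), E(o(t(-2))))*69 = 50*69 = 3450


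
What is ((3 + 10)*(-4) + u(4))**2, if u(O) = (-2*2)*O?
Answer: 4624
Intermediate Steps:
u(O) = -4*O
((3 + 10)*(-4) + u(4))**2 = ((3 + 10)*(-4) - 4*4)**2 = (13*(-4) - 16)**2 = (-52 - 16)**2 = (-68)**2 = 4624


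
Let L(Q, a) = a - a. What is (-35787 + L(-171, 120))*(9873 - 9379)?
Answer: -17678778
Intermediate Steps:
L(Q, a) = 0
(-35787 + L(-171, 120))*(9873 - 9379) = (-35787 + 0)*(9873 - 9379) = -35787*494 = -17678778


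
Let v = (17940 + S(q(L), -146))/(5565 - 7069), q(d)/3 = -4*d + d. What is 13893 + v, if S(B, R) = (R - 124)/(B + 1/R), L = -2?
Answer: 1713883287/123469 ≈ 13881.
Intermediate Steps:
q(d) = -9*d (q(d) = 3*(-4*d + d) = 3*(-3*d) = -9*d)
S(B, R) = (-124 + R)/(B + 1/R)
v = -1471530/123469 (v = (17940 - 146*(-124 - 146)/(1 - 9*(-2)*(-146)))/(5565 - 7069) = (17940 - 146*(-270)/(1 + 18*(-146)))/(-1504) = (17940 - 146*(-270)/(1 - 2628))*(-1/1504) = (17940 - 146*(-270)/(-2627))*(-1/1504) = (17940 - 146*(-1/2627)*(-270))*(-1/1504) = (17940 - 39420/2627)*(-1/1504) = (47088960/2627)*(-1/1504) = -1471530/123469 ≈ -11.918)
13893 + v = 13893 - 1471530/123469 = 1713883287/123469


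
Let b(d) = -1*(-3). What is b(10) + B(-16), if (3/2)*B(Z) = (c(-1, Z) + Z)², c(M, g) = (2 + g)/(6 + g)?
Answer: 10883/75 ≈ 145.11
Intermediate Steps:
b(d) = 3
c(M, g) = (2 + g)/(6 + g)
B(Z) = 2*(Z + (2 + Z)/(6 + Z))²/3 (B(Z) = 2*((2 + Z)/(6 + Z) + Z)²/3 = 2*(Z + (2 + Z)/(6 + Z))²/3)
b(10) + B(-16) = 3 + 2*(2 - 16 - 16*(6 - 16))²/(3*(6 - 16)²) = 3 + (⅔)*(2 - 16 - 16*(-10))²/(-10)² = 3 + (⅔)*(1/100)*(2 - 16 + 160)² = 3 + (⅔)*(1/100)*146² = 3 + (⅔)*(1/100)*21316 = 3 + 10658/75 = 10883/75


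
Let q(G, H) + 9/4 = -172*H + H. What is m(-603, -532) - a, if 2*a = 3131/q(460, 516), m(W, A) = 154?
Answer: 54361024/352953 ≈ 154.02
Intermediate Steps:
q(G, H) = -9/4 - 171*H (q(G, H) = -9/4 + (-172*H + H) = -9/4 - 171*H)
a = -6262/352953 (a = (3131/(-9/4 - 171*516))/2 = (3131/(-9/4 - 88236))/2 = (3131/(-352953/4))/2 = (3131*(-4/352953))/2 = (½)*(-12524/352953) = -6262/352953 ≈ -0.017742)
m(-603, -532) - a = 154 - 1*(-6262/352953) = 154 + 6262/352953 = 54361024/352953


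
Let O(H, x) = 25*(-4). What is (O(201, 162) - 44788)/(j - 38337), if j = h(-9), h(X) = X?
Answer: 22444/19173 ≈ 1.1706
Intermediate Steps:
O(H, x) = -100
j = -9
(O(201, 162) - 44788)/(j - 38337) = (-100 - 44788)/(-9 - 38337) = -44888/(-38346) = -44888*(-1/38346) = 22444/19173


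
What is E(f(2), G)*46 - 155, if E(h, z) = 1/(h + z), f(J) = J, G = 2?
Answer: -287/2 ≈ -143.50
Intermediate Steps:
E(f(2), G)*46 - 155 = 46/(2 + 2) - 155 = 46/4 - 155 = (1/4)*46 - 155 = 23/2 - 155 = -287/2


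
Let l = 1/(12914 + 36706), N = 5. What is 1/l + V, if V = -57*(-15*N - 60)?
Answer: 57315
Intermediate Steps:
l = 1/49620 ≈ 2.0153e-5
V = 7695 (V = -57*(-15*5 - 60) = -57*(-75 - 60) = -57*(-135) = 7695)
1/l + V = 1/(1/49620) + 7695 = 49620 + 7695 = 57315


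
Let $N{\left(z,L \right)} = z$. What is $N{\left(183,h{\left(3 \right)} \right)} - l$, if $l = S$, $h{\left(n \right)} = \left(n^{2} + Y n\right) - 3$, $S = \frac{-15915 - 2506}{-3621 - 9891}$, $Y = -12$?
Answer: $\frac{2454275}{13512} \approx 181.64$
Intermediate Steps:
$S = \frac{18421}{13512}$ ($S = - \frac{18421}{-13512} = \left(-18421\right) \left(- \frac{1}{13512}\right) = \frac{18421}{13512} \approx 1.3633$)
$h{\left(n \right)} = -3 + n^{2} - 12 n$ ($h{\left(n \right)} = \left(n^{2} - 12 n\right) - 3 = -3 + n^{2} - 12 n$)
$l = \frac{18421}{13512} \approx 1.3633$
$N{\left(183,h{\left(3 \right)} \right)} - l = 183 - \frac{18421}{13512} = \frac{2454275}{13512}$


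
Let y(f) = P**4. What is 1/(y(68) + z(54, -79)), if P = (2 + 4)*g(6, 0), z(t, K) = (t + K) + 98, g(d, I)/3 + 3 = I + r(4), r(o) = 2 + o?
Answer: 1/8503129 ≈ 1.1760e-7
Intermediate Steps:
g(d, I) = 9 + 3*I (g(d, I) = -9 + 3*(I + (2 + 4)) = -9 + 3*(I + 6) = -9 + 3*(6 + I) = -9 + (18 + 3*I) = 9 + 3*I)
z(t, K) = 98 + K + t (z(t, K) = (K + t) + 98 = 98 + K + t)
P = 54 (P = (2 + 4)*(9 + 3*0) = 6*(9 + 0) = 6*9 = 54)
y(f) = 8503056 (y(f) = 54**4 = 8503056)
1/(y(68) + z(54, -79)) = 1/(8503056 + (98 - 79 + 54)) = 1/(8503056 + 73) = 1/8503129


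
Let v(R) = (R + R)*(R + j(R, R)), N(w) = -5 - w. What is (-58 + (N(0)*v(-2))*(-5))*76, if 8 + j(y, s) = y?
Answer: 86792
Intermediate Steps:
j(y, s) = -8 + y
v(R) = 2*R*(-8 + 2*R) (v(R) = (R + R)*(R + (-8 + R)) = (2*R)*(-8 + 2*R) = 2*R*(-8 + 2*R))
(-58 + (N(0)*v(-2))*(-5))*76 = (-58 + ((-5 - 1*0)*(4*(-2)*(-4 - 2)))*(-5))*76 = (-58 + ((-5 + 0)*(4*(-2)*(-6)))*(-5))*76 = (-58 - 5*48*(-5))*76 = (-58 - 240*(-5))*76 = (-58 + 1200)*76 = 1142*76 = 86792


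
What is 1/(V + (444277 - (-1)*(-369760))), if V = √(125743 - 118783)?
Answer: 24839/1850925443 - 4*√435/5552776329 ≈ 1.3405e-5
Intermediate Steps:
V = 4*√435 (V = √6960 = 4*√435 ≈ 83.427)
1/(V + (444277 - (-1)*(-369760))) = 1/(4*√435 + (444277 - (-1)*(-369760))) = 1/(4*√435 + (444277 - 1*369760)) = 1/(4*√435 + (444277 - 369760)) = 1/(4*√435 + 74517) = 1/(74517 + 4*√435)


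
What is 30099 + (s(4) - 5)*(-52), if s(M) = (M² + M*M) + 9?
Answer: 28227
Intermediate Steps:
s(M) = 9 + 2*M² (s(M) = (M² + M²) + 9 = 2*M² + 9 = 9 + 2*M²)
30099 + (s(4) - 5)*(-52) = 30099 + ((9 + 2*4²) - 5)*(-52) = 30099 + ((9 + 2*16) - 5)*(-52) = 30099 + ((9 + 32) - 5)*(-52) = 30099 + (41 - 5)*(-52) = 30099 + 36*(-52) = 30099 - 1872 = 28227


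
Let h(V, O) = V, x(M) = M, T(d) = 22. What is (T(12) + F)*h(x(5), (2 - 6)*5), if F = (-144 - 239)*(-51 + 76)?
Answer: -47765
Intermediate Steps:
F = -9575 (F = -383*25 = -9575)
(T(12) + F)*h(x(5), (2 - 6)*5) = (22 - 9575)*5 = -9553*5 = -47765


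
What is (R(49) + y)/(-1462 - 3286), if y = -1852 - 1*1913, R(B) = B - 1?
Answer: 3717/4748 ≈ 0.78286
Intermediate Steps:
R(B) = -1 + B
y = -3765 (y = -1852 - 1913 = -3765)
(R(49) + y)/(-1462 - 3286) = ((-1 + 49) - 3765)/(-1462 - 3286) = (48 - 3765)/(-4748) = -3717*(-1/4748) = 3717/4748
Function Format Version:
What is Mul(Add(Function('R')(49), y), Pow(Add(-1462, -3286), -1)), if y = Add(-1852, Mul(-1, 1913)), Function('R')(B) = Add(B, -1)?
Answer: Rational(3717, 4748) ≈ 0.78286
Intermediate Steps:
Function('R')(B) = Add(-1, B)
y = -3765 (y = Add(-1852, -1913) = -3765)
Mul(Add(Function('R')(49), y), Pow(Add(-1462, -3286), -1)) = Mul(Add(Add(-1, 49), -3765), Pow(Add(-1462, -3286), -1)) = Mul(Add(48, -3765), Pow(-4748, -1)) = Mul(-3717, Rational(-1, 4748)) = Rational(3717, 4748)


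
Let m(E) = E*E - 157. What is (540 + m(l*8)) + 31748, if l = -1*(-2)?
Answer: 32387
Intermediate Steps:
l = 2
m(E) = -157 + E² (m(E) = E² - 157 = -157 + E²)
(540 + m(l*8)) + 31748 = (540 + (-157 + (2*8)²)) + 31748 = (540 + (-157 + 16²)) + 31748 = (540 + (-157 + 256)) + 31748 = (540 + 99) + 31748 = 639 + 31748 = 32387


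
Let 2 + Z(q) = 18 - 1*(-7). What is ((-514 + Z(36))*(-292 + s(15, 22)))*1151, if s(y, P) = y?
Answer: 156544057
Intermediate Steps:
Z(q) = 23 (Z(q) = -2 + (18 - 1*(-7)) = -2 + (18 + 7) = -2 + 25 = 23)
((-514 + Z(36))*(-292 + s(15, 22)))*1151 = ((-514 + 23)*(-292 + 15))*1151 = -491*(-277)*1151 = 136007*1151 = 156544057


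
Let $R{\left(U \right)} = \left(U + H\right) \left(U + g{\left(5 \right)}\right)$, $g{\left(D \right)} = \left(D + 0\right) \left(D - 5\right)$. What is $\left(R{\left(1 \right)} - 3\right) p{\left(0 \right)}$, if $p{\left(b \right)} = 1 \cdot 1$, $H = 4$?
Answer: $2$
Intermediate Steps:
$g{\left(D \right)} = D \left(-5 + D\right)$
$R{\left(U \right)} = U \left(4 + U\right)$ ($R{\left(U \right)} = \left(U + 4\right) \left(U + 5 \left(-5 + 5\right)\right) = \left(4 + U\right) \left(U + 5 \cdot 0\right) = \left(4 + U\right) \left(U + 0\right) = \left(4 + U\right) U = U \left(4 + U\right)$)
$p{\left(b \right)} = 1$
$\left(R{\left(1 \right)} - 3\right) p{\left(0 \right)} = \left(1 \left(4 + 1\right) - 3\right) 1 = \left(1 \cdot 5 - 3\right) 1 = \left(5 - 3\right) 1 = 2 \cdot 1 = 2$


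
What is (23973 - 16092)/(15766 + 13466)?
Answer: 2627/9744 ≈ 0.26960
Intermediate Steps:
(23973 - 16092)/(15766 + 13466) = 7881/29232 = 7881*(1/29232) = 2627/9744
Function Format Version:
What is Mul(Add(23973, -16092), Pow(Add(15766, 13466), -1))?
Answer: Rational(2627, 9744) ≈ 0.26960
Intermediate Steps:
Mul(Add(23973, -16092), Pow(Add(15766, 13466), -1)) = Mul(7881, Pow(29232, -1)) = Mul(7881, Rational(1, 29232)) = Rational(2627, 9744)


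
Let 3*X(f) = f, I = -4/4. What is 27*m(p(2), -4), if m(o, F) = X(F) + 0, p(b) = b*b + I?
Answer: -36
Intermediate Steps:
I = -1 (I = -4*¼ = -1)
p(b) = -1 + b² (p(b) = b*b - 1 = b² - 1 = -1 + b²)
X(f) = f/3
m(o, F) = F/3 (m(o, F) = F/3 + 0 = F/3)
27*m(p(2), -4) = 27*((⅓)*(-4)) = 27*(-4/3) = -36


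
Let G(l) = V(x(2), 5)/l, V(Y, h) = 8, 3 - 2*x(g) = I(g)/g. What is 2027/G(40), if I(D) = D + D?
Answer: 10135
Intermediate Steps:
I(D) = 2*D
x(g) = ½ (x(g) = 3/2 - 2*g/(2*g) = 3/2 - ½*2 = 3/2 - 1 = ½)
G(l) = 8/l
2027/G(40) = 2027/((8/40)) = 2027/((8*(1/40))) = 2027/(⅕) = 2027*5 = 10135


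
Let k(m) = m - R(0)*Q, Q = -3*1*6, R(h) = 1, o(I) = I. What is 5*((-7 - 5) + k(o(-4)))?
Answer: 10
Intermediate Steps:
Q = -18 (Q = -3*6 = -18)
k(m) = 18 + m (k(m) = m - (-18) = m - 1*(-18) = m + 18 = 18 + m)
5*((-7 - 5) + k(o(-4))) = 5*((-7 - 5) + (18 - 4)) = 5*(-12 + 14) = 5*2 = 10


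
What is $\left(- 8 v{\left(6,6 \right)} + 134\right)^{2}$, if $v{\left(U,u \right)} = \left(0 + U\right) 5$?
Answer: $11236$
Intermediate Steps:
$v{\left(U,u \right)} = 5 U$ ($v{\left(U,u \right)} = U 5 = 5 U$)
$\left(- 8 v{\left(6,6 \right)} + 134\right)^{2} = \left(- 8 \cdot 5 \cdot 6 + 134\right)^{2} = \left(\left(-8\right) 30 + 134\right)^{2} = \left(-240 + 134\right)^{2} = \left(-106\right)^{2} = 11236$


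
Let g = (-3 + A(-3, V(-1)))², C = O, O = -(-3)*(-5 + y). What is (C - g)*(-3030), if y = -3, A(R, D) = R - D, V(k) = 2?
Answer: 266640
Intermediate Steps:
O = -24 (O = -(-3)*(-5 - 3) = -(-3)*(-8) = -1*24 = -24)
C = -24
g = 64 (g = (-3 + (-3 - 1*2))² = (-3 + (-3 - 2))² = (-3 - 5)² = (-8)² = 64)
(C - g)*(-3030) = (-24 - 1*64)*(-3030) = (-24 - 64)*(-3030) = -88*(-3030) = 266640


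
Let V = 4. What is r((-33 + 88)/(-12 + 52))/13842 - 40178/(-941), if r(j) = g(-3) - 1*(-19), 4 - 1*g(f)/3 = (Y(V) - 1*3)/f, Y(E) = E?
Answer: 278086994/6512661 ≈ 42.699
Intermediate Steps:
g(f) = 12 - 3/f (g(f) = 12 - 3*(4 - 1*3)/f = 12 - 3*(4 - 3)/f = 12 - 3/f)
r(j) = 32 (r(j) = (12 - 3/(-3)) - 1*(-19) = (12 - 3*(-⅓)) + 19 = (12 + 1) + 19 = 13 + 19 = 32)
r((-33 + 88)/(-12 + 52))/13842 - 40178/(-941) = 32/13842 - 40178/(-941) = 32*(1/13842) - 40178*(-1/941) = 16/6921 + 40178/941 = 278086994/6512661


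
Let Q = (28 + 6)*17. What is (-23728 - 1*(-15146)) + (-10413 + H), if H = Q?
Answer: -18417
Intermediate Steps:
Q = 578 (Q = 34*17 = 578)
H = 578
(-23728 - 1*(-15146)) + (-10413 + H) = (-23728 - 1*(-15146)) + (-10413 + 578) = (-23728 + 15146) - 9835 = -8582 - 9835 = -18417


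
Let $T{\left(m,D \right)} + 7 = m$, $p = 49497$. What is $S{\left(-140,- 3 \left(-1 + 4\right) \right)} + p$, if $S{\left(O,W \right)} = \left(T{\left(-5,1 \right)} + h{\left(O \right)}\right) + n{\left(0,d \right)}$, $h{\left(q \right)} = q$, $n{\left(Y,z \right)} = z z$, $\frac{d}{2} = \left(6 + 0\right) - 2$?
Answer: $49409$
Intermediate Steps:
$T{\left(m,D \right)} = -7 + m$
$d = 8$ ($d = 2 \left(\left(6 + 0\right) - 2\right) = 2 \left(6 - 2\right) = 2 \cdot 4 = 8$)
$n{\left(Y,z \right)} = z^{2}$
$S{\left(O,W \right)} = 52 + O$ ($S{\left(O,W \right)} = \left(\left(-7 - 5\right) + O\right) + 8^{2} = \left(-12 + O\right) + 64 = 52 + O$)
$S{\left(-140,- 3 \left(-1 + 4\right) \right)} + p = \left(52 - 140\right) + 49497 = -88 + 49497 = 49409$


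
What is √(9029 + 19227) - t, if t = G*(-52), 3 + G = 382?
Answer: 19708 + 4*√1766 ≈ 19876.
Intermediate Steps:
G = 379 (G = -3 + 382 = 379)
t = -19708 (t = 379*(-52) = -19708)
√(9029 + 19227) - t = √(9029 + 19227) - 1*(-19708) = √28256 + 19708 = 4*√1766 + 19708 = 19708 + 4*√1766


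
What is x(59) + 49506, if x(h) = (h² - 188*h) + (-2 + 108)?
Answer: 42001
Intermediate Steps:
x(h) = 106 + h² - 188*h (x(h) = (h² - 188*h) + 106 = 106 + h² - 188*h)
x(59) + 49506 = (106 + 59² - 188*59) + 49506 = (106 + 3481 - 11092) + 49506 = -7505 + 49506 = 42001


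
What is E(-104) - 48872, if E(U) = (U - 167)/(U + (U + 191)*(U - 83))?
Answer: -800180985/16373 ≈ -48872.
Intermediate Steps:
E(U) = (-167 + U)/(U + (-83 + U)*(191 + U)) (E(U) = (-167 + U)/(U + (191 + U)*(-83 + U)) = (-167 + U)/(U + (-83 + U)*(191 + U)))
E(-104) - 48872 = (-167 - 104)/(-15853 + (-104)**2 + 109*(-104)) - 48872 = -271/(-15853 + 10816 - 11336) - 48872 = -271/(-16373) - 48872 = -1/16373*(-271) - 48872 = 271/16373 - 48872 = -800180985/16373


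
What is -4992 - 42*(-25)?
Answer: -3942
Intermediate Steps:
-4992 - 42*(-25) = -4992 - 1*(-1050) = -4992 + 1050 = -3942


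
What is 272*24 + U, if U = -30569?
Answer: -24041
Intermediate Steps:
272*24 + U = 272*24 - 30569 = 6528 - 30569 = -24041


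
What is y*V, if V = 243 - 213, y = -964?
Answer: -28920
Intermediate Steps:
V = 30
y*V = -964*30 = -28920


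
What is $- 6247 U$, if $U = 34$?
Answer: $-212398$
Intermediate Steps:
$- 6247 U = \left(-6247\right) 34 = -212398$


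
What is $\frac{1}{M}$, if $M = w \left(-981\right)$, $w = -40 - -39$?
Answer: $\frac{1}{981} \approx 0.0010194$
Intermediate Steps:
$w = -1$ ($w = -40 + 39 = -1$)
$M = 981$ ($M = \left(-1\right) \left(-981\right) = 981$)
$\frac{1}{M} = \frac{1}{981}$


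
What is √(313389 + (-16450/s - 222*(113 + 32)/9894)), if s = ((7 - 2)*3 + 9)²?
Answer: √490798758278654/39576 ≈ 559.78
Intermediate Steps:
s = 576 (s = (5*3 + 9)² = (15 + 9)² = 24² = 576)
√(313389 + (-16450/s - 222*(113 + 32)/9894)) = √(313389 + (-16450/576 - 222*(113 + 32)/9894)) = √(313389 + (-16450*1/576 - 222*145*(1/9894))) = √(313389 + (-8225/288 - 32190*1/9894)) = √(313389 + (-8225/288 - 5365/1649)) = √(313389 - 15108145/474912) = √(148817088623/474912) = √490798758278654/39576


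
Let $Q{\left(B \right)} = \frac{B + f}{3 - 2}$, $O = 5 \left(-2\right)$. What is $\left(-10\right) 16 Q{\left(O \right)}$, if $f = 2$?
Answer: $1280$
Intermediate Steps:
$O = -10$
$Q{\left(B \right)} = 2 + B$ ($Q{\left(B \right)} = \frac{B + 2}{3 - 2} = \frac{2 + B}{1} = \left(2 + B\right) 1 = 2 + B$)
$\left(-10\right) 16 Q{\left(O \right)} = \left(-10\right) 16 \left(2 - 10\right) = \left(-160\right) \left(-8\right) = 1280$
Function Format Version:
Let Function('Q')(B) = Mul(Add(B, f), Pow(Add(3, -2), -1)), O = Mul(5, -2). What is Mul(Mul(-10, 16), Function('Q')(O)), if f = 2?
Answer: 1280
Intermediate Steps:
O = -10
Function('Q')(B) = Add(2, B) (Function('Q')(B) = Mul(Add(B, 2), Pow(Add(3, -2), -1)) = Mul(Add(2, B), Pow(1, -1)) = Mul(Add(2, B), 1) = Add(2, B))
Mul(Mul(-10, 16), Function('Q')(O)) = Mul(Mul(-10, 16), Add(2, -10)) = Mul(-160, -8) = 1280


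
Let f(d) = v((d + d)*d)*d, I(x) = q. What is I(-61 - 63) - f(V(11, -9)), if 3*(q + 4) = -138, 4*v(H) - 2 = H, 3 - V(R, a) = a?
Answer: -920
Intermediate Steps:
V(R, a) = 3 - a
v(H) = 1/2 + H/4
q = -50 (q = -4 + (1/3)*(-138) = -4 - 46 = -50)
I(x) = -50
f(d) = d*(1/2 + d**2/2) (f(d) = (1/2 + ((d + d)*d)/4)*d = (1/2 + ((2*d)*d)/4)*d = (1/2 + (2*d**2)/4)*d = (1/2 + d**2/2)*d = d*(1/2 + d**2/2))
I(-61 - 63) - f(V(11, -9)) = -50 - (3 - 1*(-9))*(1 + (3 - 1*(-9))**2)/2 = -50 - (3 + 9)*(1 + (3 + 9)**2)/2 = -50 - 12*(1 + 12**2)/2 = -50 - 12*(1 + 144)/2 = -50 - 12*145/2 = -50 - 1*870 = -50 - 870 = -920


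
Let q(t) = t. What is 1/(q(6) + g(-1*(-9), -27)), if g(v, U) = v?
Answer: 1/15 ≈ 0.066667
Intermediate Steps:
1/(q(6) + g(-1*(-9), -27)) = 1/(6 - 1*(-9)) = 1/(6 + 9) = 1/15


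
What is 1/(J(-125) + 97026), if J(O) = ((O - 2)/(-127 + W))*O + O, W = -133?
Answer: 52/5035677 ≈ 1.0326e-5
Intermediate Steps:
J(O) = O + O*(1/130 - O/260) (J(O) = ((O - 2)/(-127 - 133))*O + O = ((-2 + O)/(-260))*O + O = ((-2 + O)*(-1/260))*O + O = (1/130 - O/260)*O + O = O*(1/130 - O/260) + O = O + O*(1/130 - O/260))
1/(J(-125) + 97026) = 1/((1/260)*(-125)*(262 - 1*(-125)) + 97026) = 1/((1/260)*(-125)*(262 + 125) + 97026) = 1/((1/260)*(-125)*387 + 97026) = 1/(-9675/52 + 97026) = 1/(5035677/52) = 52/5035677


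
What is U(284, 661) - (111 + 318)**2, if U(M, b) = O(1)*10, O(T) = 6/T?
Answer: -183981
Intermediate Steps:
U(M, b) = 60 (U(M, b) = (6/1)*10 = (6*1)*10 = 6*10 = 60)
U(284, 661) - (111 + 318)**2 = 60 - (111 + 318)**2 = 60 - 1*429**2 = 60 - 1*184041 = 60 - 184041 = -183981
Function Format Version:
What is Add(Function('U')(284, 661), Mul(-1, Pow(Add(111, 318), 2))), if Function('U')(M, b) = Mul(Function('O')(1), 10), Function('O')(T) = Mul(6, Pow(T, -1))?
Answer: -183981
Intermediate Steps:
Function('U')(M, b) = 60 (Function('U')(M, b) = Mul(Mul(6, Pow(1, -1)), 10) = Mul(Mul(6, 1), 10) = Mul(6, 10) = 60)
Add(Function('U')(284, 661), Mul(-1, Pow(Add(111, 318), 2))) = Add(60, Mul(-1, Pow(Add(111, 318), 2))) = Add(60, Mul(-1, Pow(429, 2))) = Add(60, Mul(-1, 184041)) = Add(60, -184041) = -183981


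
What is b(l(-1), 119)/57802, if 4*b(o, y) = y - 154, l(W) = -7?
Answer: -35/231208 ≈ -0.00015138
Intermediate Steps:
b(o, y) = -77/2 + y/4 (b(o, y) = (y - 154)/4 = (-154 + y)/4 = -77/2 + y/4)
b(l(-1), 119)/57802 = (-77/2 + (¼)*119)/57802 = (-77/2 + 119/4)*(1/57802) = -35/4*1/57802 = -35/231208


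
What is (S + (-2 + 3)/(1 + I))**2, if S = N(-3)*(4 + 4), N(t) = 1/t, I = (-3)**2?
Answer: 5929/900 ≈ 6.5878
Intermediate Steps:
I = 9
S = -8/3 (S = (4 + 4)/(-3) = -1/3*8 = -8/3 ≈ -2.6667)
(S + (-2 + 3)/(1 + I))**2 = (-8/3 + (-2 + 3)/(1 + 9))**2 = (-8/3 + 1/10)**2 = (-77/30)**2 = 5929/900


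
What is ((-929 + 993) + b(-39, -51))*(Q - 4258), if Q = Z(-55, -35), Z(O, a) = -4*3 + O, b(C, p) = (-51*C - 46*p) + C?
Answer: -18857000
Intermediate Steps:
b(C, p) = -50*C - 46*p
Z(O, a) = -12 + O
Q = -67 (Q = -12 - 55 = -67)
((-929 + 993) + b(-39, -51))*(Q - 4258) = ((-929 + 993) + (-50*(-39) - 46*(-51)))*(-67 - 4258) = (64 + (1950 + 2346))*(-4325) = (64 + 4296)*(-4325) = 4360*(-4325) = -18857000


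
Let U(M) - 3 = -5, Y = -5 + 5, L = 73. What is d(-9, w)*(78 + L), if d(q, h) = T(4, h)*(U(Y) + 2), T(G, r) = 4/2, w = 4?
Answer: 0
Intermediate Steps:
Y = 0
T(G, r) = 2 (T(G, r) = 4*(½) = 2)
U(M) = -2 (U(M) = 3 - 5 = -2)
d(q, h) = 0 (d(q, h) = 2*(-2 + 2) = 2*0 = 0)
d(-9, w)*(78 + L) = 0*(78 + 73) = 0*151 = 0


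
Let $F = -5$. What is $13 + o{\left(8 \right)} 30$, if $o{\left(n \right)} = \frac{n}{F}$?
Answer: $-35$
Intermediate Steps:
$o{\left(n \right)} = - \frac{n}{5}$ ($o{\left(n \right)} = \frac{n}{-5} = n \left(- \frac{1}{5}\right) = - \frac{n}{5}$)
$13 + o{\left(8 \right)} 30 = 13 + \left(- \frac{1}{5}\right) 8 \cdot 30 = 13 - 48 = -35$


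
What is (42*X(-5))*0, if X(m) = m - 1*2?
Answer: 0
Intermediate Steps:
X(m) = -2 + m (X(m) = m - 2 = -2 + m)
(42*X(-5))*0 = (42*(-2 - 5))*0 = (42*(-7))*0 = -294*0 = 0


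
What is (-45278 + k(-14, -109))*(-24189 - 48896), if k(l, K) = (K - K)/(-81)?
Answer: 3309142630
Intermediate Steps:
k(l, K) = 0 (k(l, K) = 0*(-1/81) = 0)
(-45278 + k(-14, -109))*(-24189 - 48896) = (-45278 + 0)*(-24189 - 48896) = -45278*(-73085) = 3309142630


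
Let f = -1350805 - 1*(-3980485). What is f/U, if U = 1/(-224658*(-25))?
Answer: 14769466236000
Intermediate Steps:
f = 2629680 (f = -1350805 + 3980485 = 2629680)
U = 1/5616450 ≈ 1.7805e-7
f/U = 2629680/(1/5616450) = 2629680*5616450 = 14769466236000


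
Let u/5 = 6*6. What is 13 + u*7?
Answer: 1273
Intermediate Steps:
u = 180 (u = 5*(6*6) = 5*36 = 180)
13 + u*7 = 13 + 180*7 = 13 + 1260 = 1273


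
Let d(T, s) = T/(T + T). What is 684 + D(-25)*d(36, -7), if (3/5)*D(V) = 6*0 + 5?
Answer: 4129/6 ≈ 688.17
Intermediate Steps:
D(V) = 25/3 (D(V) = 5*(6*0 + 5)/3 = 5*(0 + 5)/3 = (5/3)*5 = 25/3)
d(T, s) = ½ (d(T, s) = T/((2*T)) = T*(1/(2*T)) = ½)
684 + D(-25)*d(36, -7) = 684 + (25/3)*(½) = 684 + 25/6 = 4129/6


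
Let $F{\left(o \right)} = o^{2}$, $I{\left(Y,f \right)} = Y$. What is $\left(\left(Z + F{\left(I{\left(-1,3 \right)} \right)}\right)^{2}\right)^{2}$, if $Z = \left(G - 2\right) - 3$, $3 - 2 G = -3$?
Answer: $1$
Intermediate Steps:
$G = 3$ ($G = \frac{3}{2} - - \frac{3}{2} = \frac{3}{2} + \frac{3}{2} = 3$)
$Z = -2$ ($Z = \left(3 - 2\right) - 3 = 1 - 3 = -2$)
$\left(\left(Z + F{\left(I{\left(-1,3 \right)} \right)}\right)^{2}\right)^{2} = \left(\left(-2 + \left(-1\right)^{2}\right)^{2}\right)^{2} = \left(\left(-2 + 1\right)^{2}\right)^{2} = \left(\left(-1\right)^{2}\right)^{2} = 1^{2} = 1$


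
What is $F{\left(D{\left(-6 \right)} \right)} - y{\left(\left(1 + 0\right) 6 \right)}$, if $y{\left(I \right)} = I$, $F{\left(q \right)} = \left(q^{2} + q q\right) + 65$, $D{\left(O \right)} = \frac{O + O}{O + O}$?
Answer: $61$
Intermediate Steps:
$D{\left(O \right)} = 1$ ($D{\left(O \right)} = \frac{2 O}{2 O} = 2 O \frac{1}{2 O} = 1$)
$F{\left(q \right)} = 65 + 2 q^{2}$ ($F{\left(q \right)} = \left(q^{2} + q^{2}\right) + 65 = 2 q^{2} + 65 = 65 + 2 q^{2}$)
$F{\left(D{\left(-6 \right)} \right)} - y{\left(\left(1 + 0\right) 6 \right)} = \left(65 + 2 \cdot 1^{2}\right) - \left(1 + 0\right) 6 = \left(65 + 2 \cdot 1\right) - 1 \cdot 6 = \left(65 + 2\right) - 6 = 67 - 6 = 61$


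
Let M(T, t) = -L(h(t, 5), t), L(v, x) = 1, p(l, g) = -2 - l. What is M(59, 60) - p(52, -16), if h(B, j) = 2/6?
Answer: 53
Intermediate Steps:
h(B, j) = ⅓ (h(B, j) = 2*(⅙) = ⅓)
M(T, t) = -1 (M(T, t) = -1*1 = -1)
M(59, 60) - p(52, -16) = -1 - (-2 - 1*52) = -1 - (-2 - 52) = -1 - 1*(-54) = -1 + 54 = 53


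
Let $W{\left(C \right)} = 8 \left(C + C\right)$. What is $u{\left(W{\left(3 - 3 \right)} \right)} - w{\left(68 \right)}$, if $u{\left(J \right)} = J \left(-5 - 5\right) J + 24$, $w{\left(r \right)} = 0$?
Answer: $24$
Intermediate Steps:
$W{\left(C \right)} = 16 C$ ($W{\left(C \right)} = 8 \cdot 2 C = 16 C$)
$u{\left(J \right)} = 24 - 10 J^{2}$ ($u{\left(J \right)} = J \left(-10\right) J + 24 = - 10 J J + 24 = - 10 J^{2} + 24 = 24 - 10 J^{2}$)
$u{\left(W{\left(3 - 3 \right)} \right)} - w{\left(68 \right)} = \left(24 - 10 \left(16 \left(3 - 3\right)\right)^{2}\right) - 0 = \left(24 - 10 \left(16 \left(3 - 3\right)\right)^{2}\right) + 0 = \left(24 - 10 \left(16 \cdot 0\right)^{2}\right) + 0 = \left(24 - 10 \cdot 0^{2}\right) + 0 = \left(24 - 0\right) + 0 = \left(24 + 0\right) + 0 = 24 + 0 = 24$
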